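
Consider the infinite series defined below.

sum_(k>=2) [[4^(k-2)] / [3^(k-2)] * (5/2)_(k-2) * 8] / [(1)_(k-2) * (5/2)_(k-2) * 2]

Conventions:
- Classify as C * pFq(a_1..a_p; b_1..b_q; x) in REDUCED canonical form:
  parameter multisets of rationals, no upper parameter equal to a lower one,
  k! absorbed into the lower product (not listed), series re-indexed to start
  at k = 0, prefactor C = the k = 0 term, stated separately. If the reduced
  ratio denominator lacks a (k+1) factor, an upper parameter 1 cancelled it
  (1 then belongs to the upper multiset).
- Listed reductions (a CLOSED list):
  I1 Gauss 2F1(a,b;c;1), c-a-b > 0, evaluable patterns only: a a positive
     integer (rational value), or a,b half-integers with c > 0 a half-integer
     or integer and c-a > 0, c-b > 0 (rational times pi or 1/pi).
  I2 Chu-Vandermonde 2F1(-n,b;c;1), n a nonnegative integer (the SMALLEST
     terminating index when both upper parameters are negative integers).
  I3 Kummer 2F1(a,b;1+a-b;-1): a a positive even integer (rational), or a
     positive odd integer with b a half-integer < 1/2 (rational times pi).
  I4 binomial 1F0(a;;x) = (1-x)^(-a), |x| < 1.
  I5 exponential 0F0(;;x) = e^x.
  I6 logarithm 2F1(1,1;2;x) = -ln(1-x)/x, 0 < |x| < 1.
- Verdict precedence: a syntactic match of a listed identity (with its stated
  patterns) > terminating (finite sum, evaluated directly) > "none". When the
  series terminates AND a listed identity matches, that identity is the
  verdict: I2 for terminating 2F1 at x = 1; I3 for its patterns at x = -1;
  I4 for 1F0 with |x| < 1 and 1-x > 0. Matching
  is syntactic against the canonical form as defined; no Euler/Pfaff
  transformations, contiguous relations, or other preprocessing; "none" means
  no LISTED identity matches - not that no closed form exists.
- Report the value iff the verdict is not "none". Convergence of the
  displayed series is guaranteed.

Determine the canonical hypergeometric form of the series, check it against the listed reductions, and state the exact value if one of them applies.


Reduced: x = 4/3, 0F0, upper = {-}, lower = {-}, C = 4. Verdict: the exponential series (I5) matches (the 0F0 exponential series at x = 4/3). Hence: 4 * e^(4/3).

Key step: t_0 being 4, (1)_k (prefactor 4) is k! itself.
Adjacent-term ratio: r(k) = (4/3) * 1 / [(k+1)] - rational; roots negated = parameters, x = (4/3), C = 4.


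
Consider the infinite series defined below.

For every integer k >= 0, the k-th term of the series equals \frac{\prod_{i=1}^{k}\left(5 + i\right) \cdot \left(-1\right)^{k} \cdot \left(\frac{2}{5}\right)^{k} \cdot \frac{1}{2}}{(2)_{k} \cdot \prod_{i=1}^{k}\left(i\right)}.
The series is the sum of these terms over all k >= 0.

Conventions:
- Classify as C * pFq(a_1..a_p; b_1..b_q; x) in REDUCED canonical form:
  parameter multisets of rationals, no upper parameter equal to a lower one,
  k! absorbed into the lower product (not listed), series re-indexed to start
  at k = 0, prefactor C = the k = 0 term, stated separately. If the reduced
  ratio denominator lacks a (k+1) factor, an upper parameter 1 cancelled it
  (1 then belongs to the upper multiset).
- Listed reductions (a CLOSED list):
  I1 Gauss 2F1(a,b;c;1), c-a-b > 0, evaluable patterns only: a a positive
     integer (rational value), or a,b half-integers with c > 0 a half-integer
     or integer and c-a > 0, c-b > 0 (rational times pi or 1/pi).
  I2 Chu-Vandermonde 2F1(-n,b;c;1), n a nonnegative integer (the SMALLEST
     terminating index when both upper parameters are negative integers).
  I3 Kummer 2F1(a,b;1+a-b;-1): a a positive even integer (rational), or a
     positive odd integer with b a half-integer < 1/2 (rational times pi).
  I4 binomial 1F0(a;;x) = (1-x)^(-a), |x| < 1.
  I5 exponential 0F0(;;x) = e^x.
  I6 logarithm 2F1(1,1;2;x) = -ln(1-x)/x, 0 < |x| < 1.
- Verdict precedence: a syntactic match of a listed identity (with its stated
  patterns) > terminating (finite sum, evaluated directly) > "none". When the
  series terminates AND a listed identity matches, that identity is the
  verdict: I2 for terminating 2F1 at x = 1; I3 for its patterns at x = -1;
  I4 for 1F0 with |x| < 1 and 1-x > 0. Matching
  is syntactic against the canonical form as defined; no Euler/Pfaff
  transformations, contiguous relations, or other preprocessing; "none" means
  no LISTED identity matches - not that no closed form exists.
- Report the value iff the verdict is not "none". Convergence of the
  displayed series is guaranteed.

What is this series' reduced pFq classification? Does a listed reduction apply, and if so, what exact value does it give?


The tell: from the first term \frac{1}{2}: the (-1)^k factor (C = 1/2, x = -2/5) folds into the argument's sign.
Consecutive-term ratio: r(k) = -\frac{2}{5} * (k+6) / [(k+2) (k+1)] - rational in k, leading ratio -\frac{2}{5}; with t_0 = \frac{1}{2}, classification follows.

This is \frac{1}{2} * 1F1(6; 2; -\frac{2}{5}) in reduced canonical form. Verdict: none - this 1F1 at x = -\frac{2}{5} matches no listed pattern, and upper {6} holds no stopper.


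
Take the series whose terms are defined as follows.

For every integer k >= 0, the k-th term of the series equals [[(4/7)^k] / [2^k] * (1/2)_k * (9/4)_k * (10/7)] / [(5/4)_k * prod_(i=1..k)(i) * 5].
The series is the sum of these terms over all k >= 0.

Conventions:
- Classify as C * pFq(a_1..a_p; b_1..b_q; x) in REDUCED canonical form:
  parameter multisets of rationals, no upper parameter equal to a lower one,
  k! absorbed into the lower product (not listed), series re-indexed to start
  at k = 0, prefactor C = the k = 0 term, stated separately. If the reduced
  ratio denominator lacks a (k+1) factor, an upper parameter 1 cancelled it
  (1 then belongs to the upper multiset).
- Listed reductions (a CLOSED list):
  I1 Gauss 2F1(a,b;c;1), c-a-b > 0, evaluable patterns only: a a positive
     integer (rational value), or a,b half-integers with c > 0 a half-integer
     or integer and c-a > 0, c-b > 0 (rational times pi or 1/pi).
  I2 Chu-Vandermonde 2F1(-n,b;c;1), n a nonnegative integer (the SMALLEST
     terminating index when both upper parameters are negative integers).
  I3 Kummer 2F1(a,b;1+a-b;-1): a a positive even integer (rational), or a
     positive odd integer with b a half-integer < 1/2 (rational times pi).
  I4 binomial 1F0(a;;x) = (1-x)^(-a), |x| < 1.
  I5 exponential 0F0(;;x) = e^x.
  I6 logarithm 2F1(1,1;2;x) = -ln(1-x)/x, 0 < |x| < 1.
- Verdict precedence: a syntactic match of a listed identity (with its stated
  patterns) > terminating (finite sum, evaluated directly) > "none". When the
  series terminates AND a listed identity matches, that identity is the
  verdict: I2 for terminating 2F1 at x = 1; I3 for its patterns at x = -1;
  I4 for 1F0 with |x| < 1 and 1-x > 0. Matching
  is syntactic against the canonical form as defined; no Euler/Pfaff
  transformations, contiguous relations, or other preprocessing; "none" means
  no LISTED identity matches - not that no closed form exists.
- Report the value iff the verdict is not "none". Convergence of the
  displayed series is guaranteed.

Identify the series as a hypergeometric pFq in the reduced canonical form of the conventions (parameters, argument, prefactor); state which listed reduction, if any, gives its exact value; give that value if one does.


At argument 2/7: a 2F1 with upper {1/2, 9/4}, lower {5/4}, scaled by C = 2/7. Verdict: none. No listed pattern accepts 2F1(1/2, 9/4; 5/4; 2/7).

First insight: from the first term 2/7: the constant factors (C = 2/7) combine into one prefactor.
Consecutive-term ratio: r(k) = (2/7) * (k+1/2) (k+9/4) / [(k+5/4) (k+1)] - rational; roots negated = parameters, x = (2/7), C = 2/7.


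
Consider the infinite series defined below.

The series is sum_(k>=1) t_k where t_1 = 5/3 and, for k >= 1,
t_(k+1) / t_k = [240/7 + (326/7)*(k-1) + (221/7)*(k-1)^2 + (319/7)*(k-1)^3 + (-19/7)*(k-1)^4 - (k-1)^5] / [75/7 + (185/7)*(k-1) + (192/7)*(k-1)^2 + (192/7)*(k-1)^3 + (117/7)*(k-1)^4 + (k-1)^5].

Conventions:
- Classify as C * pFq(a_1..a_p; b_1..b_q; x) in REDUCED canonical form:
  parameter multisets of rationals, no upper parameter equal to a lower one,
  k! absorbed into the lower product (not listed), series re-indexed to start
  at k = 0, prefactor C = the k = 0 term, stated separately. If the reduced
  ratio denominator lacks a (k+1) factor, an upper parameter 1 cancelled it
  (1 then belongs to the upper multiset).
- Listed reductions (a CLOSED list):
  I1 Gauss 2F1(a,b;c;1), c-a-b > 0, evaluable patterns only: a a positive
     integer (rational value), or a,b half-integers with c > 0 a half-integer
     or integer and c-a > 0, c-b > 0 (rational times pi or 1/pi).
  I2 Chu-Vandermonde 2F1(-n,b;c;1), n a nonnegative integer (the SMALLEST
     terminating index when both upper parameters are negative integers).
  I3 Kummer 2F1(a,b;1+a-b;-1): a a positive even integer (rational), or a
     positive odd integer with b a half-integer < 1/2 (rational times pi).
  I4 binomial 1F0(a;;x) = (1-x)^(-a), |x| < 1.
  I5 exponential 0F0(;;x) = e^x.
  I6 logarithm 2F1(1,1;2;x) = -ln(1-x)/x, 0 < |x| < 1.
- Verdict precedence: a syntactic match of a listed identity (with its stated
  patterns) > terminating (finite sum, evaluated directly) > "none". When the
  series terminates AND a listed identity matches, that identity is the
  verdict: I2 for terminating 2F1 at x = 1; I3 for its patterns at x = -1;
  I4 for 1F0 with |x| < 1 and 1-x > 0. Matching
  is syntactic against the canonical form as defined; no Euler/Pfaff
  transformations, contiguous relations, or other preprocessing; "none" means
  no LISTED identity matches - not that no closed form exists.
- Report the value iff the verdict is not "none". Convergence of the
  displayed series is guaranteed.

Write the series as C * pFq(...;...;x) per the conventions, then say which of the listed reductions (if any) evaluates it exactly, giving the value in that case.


Canonical form: C = 5/3 times 2F1 with upper {-6, 8}, lower {15}, x = -1. Verdict (x = -1): Kummer's theorem (I3) applies (x = -1; c = 15 equals 1+a-b for upper {-6, 8}: listed pattern). Hence: 143/6.

The tell: with t_0 = 5/3, roots of the ratio polynomials (C = 5/3) are the negated parameters.
Consecutive-term ratio: r(k) = (-1) * (k-6) (k+8) / [(k+15) (k+1)] - rational in k, leading ratio (-1); with t_0 = 5/3, classification follows.


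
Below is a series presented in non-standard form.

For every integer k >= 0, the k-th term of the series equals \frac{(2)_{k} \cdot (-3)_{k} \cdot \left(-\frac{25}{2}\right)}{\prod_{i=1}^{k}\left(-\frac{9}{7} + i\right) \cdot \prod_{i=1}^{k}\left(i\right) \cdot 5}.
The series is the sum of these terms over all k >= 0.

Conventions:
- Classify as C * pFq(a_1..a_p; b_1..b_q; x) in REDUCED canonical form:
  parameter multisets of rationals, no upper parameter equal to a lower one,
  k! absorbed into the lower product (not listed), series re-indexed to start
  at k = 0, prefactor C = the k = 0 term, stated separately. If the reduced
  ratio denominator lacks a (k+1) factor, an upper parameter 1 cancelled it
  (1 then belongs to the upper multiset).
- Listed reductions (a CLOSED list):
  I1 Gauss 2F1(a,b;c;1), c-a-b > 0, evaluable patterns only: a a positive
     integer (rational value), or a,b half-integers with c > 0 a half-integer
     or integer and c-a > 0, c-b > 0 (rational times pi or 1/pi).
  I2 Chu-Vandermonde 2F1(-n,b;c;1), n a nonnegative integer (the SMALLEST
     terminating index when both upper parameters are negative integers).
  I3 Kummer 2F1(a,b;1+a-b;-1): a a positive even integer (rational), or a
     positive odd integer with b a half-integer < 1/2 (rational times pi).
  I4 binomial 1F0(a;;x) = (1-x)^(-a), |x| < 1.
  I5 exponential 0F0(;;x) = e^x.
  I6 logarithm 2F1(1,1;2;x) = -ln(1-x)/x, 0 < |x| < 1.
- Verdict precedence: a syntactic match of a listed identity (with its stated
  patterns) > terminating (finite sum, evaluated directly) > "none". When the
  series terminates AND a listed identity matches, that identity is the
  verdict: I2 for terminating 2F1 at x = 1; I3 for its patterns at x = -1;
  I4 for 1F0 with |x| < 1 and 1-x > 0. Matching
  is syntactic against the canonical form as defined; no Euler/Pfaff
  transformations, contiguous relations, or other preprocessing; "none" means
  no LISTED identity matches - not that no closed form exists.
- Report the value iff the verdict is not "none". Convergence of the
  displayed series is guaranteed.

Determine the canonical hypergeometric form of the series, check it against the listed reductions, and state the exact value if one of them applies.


The series (x = 1) is 2F1: upper {-3, 2}, lower {-\frac{2}{7}}, prefactor -\frac{5}{2}. Verdict: this is Chu-Vandermonde (I2) (terminating 2F1 at x = 1 with n = 3, b = 2, c = -\frac{2}{7}). Exact value: -6.

Structural cue: from the first term -\frac{5}{2}: the lower running product (C = -5/2, x = 1) is a rising factorial.
Term ratio: r(k) = 1 * (k-3) (k+2) / [(k-\frac{2}{7}) (k+1)] ; factor over Q: parameters, x = 1, and C = -\frac{5}{2}.


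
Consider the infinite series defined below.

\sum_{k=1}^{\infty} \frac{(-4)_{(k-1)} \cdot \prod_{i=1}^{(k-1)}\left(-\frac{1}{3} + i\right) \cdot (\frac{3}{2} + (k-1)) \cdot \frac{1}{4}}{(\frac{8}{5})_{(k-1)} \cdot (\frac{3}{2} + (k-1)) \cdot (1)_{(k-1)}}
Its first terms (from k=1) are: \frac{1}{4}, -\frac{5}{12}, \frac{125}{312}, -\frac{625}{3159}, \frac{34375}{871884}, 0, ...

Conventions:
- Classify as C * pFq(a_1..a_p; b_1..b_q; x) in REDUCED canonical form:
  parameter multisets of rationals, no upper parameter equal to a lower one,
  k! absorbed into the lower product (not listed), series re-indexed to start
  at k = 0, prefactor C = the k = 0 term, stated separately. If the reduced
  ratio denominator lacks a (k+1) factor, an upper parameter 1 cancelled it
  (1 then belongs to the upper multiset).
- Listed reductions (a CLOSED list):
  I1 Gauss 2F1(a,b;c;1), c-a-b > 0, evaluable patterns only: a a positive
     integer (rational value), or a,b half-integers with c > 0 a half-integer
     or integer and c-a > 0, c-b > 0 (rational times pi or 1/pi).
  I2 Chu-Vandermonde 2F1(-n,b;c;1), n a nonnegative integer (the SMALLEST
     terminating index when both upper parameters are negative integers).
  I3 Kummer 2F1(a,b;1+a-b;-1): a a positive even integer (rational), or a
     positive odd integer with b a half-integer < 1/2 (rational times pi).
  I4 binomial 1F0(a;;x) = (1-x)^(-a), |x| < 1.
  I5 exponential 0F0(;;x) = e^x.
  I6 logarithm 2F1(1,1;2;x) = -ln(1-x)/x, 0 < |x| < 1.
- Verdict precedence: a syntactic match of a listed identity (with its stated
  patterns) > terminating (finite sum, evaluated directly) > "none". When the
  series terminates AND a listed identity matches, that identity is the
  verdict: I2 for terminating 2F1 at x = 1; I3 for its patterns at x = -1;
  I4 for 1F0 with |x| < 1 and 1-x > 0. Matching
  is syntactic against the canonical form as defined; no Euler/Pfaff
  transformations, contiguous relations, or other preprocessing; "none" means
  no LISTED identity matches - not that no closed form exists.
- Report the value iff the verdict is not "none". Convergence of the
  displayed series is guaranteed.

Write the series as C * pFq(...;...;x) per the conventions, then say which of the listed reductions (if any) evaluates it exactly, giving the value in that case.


Canonical form: C = \frac{1}{4} times 2F1 with upper {-4, \frac{2}{3}}, lower {\frac{8}{5}}, x = 1. Verdict at x = 1: the Chu-Vandermonde identity I2 matches (terminating 2F1 at x = 1 with n = 4, b = 2/3, c = \frac{8}{5}). Sum: \frac{131747}{1743768}.

Structural cue: with t_0 = \frac{1}{4}, (1)_k (C = 1/4, x = 1) is k! itself.
Term ratio: r(k) = 1 * (k-4) (k+\frac{2}{3}) / [(k+\frac{8}{5}) (k+1)] - rational in k. x = 1; t_0 = \frac{1}{4}; negate the roots.


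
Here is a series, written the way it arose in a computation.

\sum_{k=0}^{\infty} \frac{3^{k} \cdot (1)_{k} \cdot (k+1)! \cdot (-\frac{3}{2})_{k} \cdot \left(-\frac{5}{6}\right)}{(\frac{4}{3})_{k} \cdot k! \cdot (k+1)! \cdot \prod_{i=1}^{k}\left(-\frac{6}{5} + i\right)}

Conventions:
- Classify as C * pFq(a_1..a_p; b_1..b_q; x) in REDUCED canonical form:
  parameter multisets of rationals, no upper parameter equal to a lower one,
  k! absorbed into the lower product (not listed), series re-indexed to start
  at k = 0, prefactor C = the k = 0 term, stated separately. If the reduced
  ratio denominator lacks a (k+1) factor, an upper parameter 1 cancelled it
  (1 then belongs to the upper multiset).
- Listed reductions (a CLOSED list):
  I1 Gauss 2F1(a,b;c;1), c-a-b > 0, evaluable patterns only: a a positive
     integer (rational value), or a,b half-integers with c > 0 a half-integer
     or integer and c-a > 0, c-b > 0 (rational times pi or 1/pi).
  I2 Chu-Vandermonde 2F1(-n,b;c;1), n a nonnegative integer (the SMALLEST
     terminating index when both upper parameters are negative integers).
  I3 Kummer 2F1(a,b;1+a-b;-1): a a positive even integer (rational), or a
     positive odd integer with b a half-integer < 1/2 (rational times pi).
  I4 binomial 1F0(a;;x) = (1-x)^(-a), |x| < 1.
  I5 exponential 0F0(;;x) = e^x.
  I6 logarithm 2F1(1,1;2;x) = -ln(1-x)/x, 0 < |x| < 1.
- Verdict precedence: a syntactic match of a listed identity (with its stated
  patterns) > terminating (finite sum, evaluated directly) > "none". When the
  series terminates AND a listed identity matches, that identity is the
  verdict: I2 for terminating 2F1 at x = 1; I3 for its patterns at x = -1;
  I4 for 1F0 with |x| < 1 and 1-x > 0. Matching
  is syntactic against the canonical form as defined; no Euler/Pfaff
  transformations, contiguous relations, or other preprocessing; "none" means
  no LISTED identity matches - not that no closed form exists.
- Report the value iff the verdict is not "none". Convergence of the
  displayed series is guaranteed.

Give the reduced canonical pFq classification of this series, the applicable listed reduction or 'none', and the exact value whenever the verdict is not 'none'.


Reduced: x = 3, 2F2, upper = {-\frac{3}{2}, 1}, lower = {-\frac{1}{5}, \frac{4}{3}}, C = -\frac{5}{6}. Verdict: none (x = 3): each listed identity misses the multisets {-\frac{3}{2}, 1} ; {-\frac{1}{5}, \frac{4}{3}}.

Key observation: t_0 being -\frac{5}{6}, the denominator's factorial ratio (prefactor -5/6) is a lower Pochhammer.
Step ratio: r(k) = 3 * (k-\frac{3}{2}) (k+1) / [(k-\frac{1}{5}) (k+\frac{4}{3}) (k+1)] - rational in k, leading ratio 3; with t_0 = -\frac{5}{6}, classification follows.


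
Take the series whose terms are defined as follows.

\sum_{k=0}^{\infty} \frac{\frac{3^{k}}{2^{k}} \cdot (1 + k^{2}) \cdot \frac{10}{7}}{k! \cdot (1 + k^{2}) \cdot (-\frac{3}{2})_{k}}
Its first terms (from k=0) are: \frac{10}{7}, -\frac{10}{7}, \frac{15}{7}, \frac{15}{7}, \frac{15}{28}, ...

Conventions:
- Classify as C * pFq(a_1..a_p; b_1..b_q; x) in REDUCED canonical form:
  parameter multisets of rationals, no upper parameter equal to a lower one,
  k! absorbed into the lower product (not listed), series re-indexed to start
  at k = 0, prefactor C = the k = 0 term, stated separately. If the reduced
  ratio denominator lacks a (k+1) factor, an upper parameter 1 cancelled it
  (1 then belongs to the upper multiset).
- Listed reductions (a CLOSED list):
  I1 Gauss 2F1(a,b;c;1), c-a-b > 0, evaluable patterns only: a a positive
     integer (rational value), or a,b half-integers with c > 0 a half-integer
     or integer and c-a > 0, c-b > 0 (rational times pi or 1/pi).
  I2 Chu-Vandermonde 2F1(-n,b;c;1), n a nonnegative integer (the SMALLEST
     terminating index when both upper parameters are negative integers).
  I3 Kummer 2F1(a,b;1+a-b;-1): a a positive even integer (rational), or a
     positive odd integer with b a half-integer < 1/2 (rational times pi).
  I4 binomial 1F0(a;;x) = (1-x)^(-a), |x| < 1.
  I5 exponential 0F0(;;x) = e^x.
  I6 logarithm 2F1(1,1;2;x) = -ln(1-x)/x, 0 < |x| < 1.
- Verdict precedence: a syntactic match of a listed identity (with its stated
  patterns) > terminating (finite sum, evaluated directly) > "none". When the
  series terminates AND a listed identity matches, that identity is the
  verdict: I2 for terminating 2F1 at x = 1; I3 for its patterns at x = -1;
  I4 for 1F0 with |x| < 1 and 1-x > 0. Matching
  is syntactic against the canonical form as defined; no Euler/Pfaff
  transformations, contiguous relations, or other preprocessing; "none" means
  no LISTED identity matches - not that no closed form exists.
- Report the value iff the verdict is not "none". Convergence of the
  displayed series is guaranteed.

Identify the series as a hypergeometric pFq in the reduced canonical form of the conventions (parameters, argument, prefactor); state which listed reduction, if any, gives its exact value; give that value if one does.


Prefactor \frac{10}{7}, argument \frac{3}{2}: 0F1 with upper {-} over lower {-\frac{3}{2}}. Verdict: none. Every listed pattern misses the 0F1 form at \frac{3}{2}, upper {-}.

First insight: t_0 being \frac{10}{7}, the factor k^2 + 1 cancels (top and bottom), leaving prefactor 10/7.
Term ratio: r(k) = \frac{3}{2} * 1 / [(k-\frac{3}{2}) (k+1)] - rational in k, leading ratio \frac{3}{2}; with t_0 = \frac{10}{7}, classification follows.


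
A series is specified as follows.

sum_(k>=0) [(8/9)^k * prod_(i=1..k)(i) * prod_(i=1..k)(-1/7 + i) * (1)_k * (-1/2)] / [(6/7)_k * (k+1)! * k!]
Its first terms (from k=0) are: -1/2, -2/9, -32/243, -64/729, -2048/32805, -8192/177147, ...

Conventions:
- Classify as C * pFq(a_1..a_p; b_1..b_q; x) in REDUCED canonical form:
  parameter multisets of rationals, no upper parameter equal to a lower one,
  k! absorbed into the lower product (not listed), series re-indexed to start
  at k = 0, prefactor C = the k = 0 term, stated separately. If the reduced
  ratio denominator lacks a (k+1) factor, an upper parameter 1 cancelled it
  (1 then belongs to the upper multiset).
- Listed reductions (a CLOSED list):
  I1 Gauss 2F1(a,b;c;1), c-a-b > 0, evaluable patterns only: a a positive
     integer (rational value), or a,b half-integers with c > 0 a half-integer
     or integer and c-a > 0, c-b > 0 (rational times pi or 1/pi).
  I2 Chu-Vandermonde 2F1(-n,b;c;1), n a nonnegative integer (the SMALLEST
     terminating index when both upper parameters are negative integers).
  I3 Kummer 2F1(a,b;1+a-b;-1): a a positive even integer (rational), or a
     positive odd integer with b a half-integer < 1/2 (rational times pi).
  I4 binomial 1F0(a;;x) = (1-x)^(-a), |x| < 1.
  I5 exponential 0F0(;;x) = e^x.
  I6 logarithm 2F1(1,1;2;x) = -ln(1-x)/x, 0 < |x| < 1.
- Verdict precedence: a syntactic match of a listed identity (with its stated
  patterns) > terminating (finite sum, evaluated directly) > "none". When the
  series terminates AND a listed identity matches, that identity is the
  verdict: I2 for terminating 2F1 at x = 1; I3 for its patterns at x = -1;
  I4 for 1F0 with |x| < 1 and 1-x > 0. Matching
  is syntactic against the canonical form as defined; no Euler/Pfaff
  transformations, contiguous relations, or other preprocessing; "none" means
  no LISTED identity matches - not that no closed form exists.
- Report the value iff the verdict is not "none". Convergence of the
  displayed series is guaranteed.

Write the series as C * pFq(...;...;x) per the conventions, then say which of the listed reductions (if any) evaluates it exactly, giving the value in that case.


At argument 8/9: a 2F1 with upper {1, 1}, lower {2}, scaled by C = -1/2. Verdict: the I6 logarithm reduction matches (the logarithm: parameters (1,1;2), x = 8/9). Its exact value is (9/16) * ln(1/9).

Key step: t_0 = -1/2 here, and the running product (prefactor -1/2) telescopes to a rising factorial.
Term ratio: r(k) = (8/9) * (k+1) (k+1) / [(k+2) (k+1)] - rational in k. x = (8/9); t_0 = -1/2; negate the roots.


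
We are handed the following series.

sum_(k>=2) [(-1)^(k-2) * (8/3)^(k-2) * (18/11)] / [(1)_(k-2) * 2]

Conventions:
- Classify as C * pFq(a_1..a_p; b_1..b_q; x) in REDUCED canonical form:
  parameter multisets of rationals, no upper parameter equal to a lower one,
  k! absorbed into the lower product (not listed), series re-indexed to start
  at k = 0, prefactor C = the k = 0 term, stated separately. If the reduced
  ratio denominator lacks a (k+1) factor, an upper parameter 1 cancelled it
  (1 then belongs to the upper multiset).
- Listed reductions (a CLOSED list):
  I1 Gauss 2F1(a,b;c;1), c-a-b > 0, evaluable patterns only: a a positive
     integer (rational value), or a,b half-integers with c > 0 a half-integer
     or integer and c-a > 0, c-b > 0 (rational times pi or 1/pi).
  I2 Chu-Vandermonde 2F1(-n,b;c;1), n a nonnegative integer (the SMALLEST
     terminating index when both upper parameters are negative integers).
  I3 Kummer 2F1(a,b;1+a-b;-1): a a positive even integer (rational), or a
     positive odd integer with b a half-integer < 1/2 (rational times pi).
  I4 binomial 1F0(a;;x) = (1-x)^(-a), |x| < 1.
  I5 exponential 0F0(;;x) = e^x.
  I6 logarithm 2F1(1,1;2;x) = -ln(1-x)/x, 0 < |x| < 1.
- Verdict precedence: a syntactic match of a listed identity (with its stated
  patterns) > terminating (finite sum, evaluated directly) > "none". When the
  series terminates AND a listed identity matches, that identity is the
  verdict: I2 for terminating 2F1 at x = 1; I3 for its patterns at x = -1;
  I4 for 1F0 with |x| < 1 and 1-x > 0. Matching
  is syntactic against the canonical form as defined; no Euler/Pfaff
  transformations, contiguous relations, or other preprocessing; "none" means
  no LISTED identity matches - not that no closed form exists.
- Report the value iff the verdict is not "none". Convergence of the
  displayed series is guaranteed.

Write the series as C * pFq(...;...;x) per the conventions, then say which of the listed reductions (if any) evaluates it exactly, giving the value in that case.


x = -8/3 here; the reduced form reads 0F0, upper {-}, lower {-}, C = 9/11. Verdict: exponential (I5) applies (the 0F0 exponential series at x = -8/3). Its exact value is (9/11) * e^(-8/3).

Key step: x = (-8/3) and (1)_k (prefactor 9/11) is k! itself.
Step ratio: r(k) = (-8/3) * 1 / [(k+1)] - poly over poly, x = (-8/3) from leading terms; C = 9/11 at k = 0.


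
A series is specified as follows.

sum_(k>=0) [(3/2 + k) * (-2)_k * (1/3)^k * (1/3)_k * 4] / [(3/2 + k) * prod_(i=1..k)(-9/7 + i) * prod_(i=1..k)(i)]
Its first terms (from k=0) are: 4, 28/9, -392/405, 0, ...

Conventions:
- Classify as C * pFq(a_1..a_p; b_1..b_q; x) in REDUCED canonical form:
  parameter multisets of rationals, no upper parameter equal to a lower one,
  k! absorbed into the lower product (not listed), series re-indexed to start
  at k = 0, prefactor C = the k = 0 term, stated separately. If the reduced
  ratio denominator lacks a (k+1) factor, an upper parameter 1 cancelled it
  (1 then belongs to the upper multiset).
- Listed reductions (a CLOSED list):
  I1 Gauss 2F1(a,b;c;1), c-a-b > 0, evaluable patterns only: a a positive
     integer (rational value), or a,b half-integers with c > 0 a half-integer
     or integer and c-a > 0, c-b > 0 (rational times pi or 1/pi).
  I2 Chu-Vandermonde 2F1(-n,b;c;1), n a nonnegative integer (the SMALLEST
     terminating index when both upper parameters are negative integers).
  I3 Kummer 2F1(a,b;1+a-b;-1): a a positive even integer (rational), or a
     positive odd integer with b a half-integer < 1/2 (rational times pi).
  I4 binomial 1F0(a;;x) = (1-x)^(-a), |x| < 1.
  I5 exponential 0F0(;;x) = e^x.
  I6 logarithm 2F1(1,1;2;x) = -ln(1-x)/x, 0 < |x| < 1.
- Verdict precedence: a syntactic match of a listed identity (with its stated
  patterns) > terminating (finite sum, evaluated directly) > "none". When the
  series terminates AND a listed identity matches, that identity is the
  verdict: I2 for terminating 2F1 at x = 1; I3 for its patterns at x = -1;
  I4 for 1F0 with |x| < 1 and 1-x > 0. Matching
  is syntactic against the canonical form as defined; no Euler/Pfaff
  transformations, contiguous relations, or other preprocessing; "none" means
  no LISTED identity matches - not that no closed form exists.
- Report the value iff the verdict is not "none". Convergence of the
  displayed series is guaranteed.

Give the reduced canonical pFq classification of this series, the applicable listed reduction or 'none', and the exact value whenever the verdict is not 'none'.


Reduced: x = 1/3, 2F1, upper = {-2, 1/3}, lower = {-2/7}, C = 4. Verdict: terminating at k = 2: the factor (-2)_k kills every later term; summing the 3 survivors is exact. Value: 2488/405.

The tell: with t_0 = 4, the factor k + 3/2 cancels (top and bottom), leaving prefactor 4.
Adjacent-term ratio: r(k) = (1/3) * (k-2) (k+1/3) / [(k-2/7) (k+1)] - rational; roots negated = parameters, x = (1/3), C = 4.


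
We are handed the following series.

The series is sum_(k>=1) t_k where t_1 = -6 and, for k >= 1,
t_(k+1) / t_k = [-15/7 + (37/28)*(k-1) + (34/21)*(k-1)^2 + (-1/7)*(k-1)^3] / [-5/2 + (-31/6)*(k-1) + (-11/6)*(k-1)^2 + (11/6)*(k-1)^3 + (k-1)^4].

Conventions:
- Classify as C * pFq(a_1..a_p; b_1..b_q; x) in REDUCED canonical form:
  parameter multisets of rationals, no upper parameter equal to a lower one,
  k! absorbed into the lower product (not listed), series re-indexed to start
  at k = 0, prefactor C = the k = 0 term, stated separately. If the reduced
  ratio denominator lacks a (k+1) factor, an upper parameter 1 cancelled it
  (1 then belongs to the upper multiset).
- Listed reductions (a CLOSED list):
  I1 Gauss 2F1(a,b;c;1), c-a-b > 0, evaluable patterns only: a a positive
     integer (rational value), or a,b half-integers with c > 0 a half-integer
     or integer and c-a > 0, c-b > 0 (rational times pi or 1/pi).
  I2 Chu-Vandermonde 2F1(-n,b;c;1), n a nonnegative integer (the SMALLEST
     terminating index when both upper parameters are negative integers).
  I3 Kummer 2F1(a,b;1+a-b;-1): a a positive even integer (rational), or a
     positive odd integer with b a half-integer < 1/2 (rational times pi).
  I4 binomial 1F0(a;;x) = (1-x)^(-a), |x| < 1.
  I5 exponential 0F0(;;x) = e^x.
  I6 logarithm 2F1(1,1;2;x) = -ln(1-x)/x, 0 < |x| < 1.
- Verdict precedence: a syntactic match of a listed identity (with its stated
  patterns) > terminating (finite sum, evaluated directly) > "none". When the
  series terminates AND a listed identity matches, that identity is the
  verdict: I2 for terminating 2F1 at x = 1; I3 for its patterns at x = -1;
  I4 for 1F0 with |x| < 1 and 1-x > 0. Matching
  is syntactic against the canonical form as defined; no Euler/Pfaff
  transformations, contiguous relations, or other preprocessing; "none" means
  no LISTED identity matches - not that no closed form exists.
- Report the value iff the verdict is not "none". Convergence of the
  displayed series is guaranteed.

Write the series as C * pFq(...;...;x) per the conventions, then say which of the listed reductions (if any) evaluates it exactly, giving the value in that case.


Classification (C = -6): 2F2 with upper {-12, -5/6}, lower {-5/3, 1}, argument x = -1/7. Verdict: terminating. (-12)_k vanishes past k = 12, leaving a 13-term sum, computed directly. Sum: -13663304373669979527944891/1324201434844724880998400.

First insight: with t_0 = -6, the ratio is unreduced: k + 3/2 divides both sides (prefactor -6).
Step ratio: r(k) = (-1/7) * (k-12) (k-5/6) / [(k-5/3) (k+1) (k+1)] - rational in k, leading ratio (-1/7); with t_0 = -6, classification follows.


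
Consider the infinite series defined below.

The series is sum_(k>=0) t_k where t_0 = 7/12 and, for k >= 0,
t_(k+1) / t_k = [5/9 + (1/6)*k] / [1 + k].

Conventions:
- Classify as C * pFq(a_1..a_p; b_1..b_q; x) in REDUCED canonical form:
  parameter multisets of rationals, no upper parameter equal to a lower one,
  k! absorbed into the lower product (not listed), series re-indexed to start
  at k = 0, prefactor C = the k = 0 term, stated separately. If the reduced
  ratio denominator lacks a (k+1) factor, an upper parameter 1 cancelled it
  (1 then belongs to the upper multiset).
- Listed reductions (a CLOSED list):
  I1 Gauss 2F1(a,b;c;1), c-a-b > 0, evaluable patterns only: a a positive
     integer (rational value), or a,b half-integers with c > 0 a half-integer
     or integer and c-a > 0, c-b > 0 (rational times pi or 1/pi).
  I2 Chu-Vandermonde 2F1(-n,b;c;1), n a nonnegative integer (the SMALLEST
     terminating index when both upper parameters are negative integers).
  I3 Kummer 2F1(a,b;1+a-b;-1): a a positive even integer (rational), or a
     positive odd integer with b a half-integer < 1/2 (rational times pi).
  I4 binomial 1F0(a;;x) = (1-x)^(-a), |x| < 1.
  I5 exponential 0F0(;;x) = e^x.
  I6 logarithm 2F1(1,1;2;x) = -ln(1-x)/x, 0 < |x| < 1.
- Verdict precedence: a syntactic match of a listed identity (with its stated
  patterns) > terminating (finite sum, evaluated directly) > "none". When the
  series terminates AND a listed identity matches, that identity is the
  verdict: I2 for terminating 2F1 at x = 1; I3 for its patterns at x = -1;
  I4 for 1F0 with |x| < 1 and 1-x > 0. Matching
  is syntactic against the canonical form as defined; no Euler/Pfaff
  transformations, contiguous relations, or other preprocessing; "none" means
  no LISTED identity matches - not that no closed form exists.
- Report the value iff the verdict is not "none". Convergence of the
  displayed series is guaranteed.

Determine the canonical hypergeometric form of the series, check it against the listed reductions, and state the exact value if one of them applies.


Structural cue: from the first term 7/12: factor the ratio over Q (C = 7/12): negated roots = parameters.
Consecutive-term ratio: r(k) = (1/6) * (k+10/3) / [(k+1)] - poly over poly, x = (1/6) from leading terms; C = 7/12 at k = 0.

At argument 1/6: a 1F0 with upper {10/3}, lower {-}, scaled by C = 7/12. Verdict: this is binomial (I4) (the 1F0 binomial series: exponent -10/3, x = 1/6). Exact value: (7/12) * (5/6)^(-10/3).


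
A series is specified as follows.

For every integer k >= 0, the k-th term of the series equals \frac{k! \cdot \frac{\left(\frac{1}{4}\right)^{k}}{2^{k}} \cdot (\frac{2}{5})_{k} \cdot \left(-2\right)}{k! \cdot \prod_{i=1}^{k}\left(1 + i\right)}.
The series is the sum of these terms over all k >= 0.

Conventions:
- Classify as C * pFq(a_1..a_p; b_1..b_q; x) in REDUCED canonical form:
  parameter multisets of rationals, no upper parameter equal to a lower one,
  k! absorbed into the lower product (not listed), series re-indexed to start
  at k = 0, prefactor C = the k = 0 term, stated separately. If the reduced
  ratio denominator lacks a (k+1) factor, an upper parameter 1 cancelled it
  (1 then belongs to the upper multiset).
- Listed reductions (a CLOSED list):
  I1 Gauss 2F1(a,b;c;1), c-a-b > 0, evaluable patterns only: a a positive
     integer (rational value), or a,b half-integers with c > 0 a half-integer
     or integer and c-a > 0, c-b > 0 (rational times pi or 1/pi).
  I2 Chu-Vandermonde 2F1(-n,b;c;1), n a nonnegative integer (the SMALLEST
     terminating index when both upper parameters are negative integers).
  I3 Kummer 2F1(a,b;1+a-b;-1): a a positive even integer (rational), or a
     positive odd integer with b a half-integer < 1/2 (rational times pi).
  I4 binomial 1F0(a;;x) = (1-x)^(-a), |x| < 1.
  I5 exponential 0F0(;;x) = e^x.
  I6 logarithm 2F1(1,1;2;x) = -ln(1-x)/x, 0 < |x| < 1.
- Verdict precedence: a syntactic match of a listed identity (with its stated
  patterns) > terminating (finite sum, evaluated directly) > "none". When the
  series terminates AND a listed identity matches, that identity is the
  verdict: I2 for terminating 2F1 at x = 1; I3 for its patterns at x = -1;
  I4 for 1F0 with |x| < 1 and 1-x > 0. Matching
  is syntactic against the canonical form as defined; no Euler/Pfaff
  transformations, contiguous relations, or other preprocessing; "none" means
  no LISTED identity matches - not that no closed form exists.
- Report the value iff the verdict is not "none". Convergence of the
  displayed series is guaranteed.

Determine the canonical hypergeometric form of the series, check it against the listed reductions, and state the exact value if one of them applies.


Classification (C = -2): 2F1 with upper {\frac{2}{5}, 1}, lower {2}, argument x = \frac{1}{8}. Verdict: none - this 2F1 at x = \frac{1}{8} matches no listed pattern, and upper {\frac{2}{5}, 1} holds no stopper.

Structural cue: t_0 = -2 here, and the two k-th powers (C = -2, x = 1/8) combine into one argument.
Ratio: r(k) = \frac{1}{8} * (k+\frac{2}{5}) (k+1) / [(k+2) (k+1)] - rational in k. x = \frac{1}{8}; t_0 = -2; negate the roots.


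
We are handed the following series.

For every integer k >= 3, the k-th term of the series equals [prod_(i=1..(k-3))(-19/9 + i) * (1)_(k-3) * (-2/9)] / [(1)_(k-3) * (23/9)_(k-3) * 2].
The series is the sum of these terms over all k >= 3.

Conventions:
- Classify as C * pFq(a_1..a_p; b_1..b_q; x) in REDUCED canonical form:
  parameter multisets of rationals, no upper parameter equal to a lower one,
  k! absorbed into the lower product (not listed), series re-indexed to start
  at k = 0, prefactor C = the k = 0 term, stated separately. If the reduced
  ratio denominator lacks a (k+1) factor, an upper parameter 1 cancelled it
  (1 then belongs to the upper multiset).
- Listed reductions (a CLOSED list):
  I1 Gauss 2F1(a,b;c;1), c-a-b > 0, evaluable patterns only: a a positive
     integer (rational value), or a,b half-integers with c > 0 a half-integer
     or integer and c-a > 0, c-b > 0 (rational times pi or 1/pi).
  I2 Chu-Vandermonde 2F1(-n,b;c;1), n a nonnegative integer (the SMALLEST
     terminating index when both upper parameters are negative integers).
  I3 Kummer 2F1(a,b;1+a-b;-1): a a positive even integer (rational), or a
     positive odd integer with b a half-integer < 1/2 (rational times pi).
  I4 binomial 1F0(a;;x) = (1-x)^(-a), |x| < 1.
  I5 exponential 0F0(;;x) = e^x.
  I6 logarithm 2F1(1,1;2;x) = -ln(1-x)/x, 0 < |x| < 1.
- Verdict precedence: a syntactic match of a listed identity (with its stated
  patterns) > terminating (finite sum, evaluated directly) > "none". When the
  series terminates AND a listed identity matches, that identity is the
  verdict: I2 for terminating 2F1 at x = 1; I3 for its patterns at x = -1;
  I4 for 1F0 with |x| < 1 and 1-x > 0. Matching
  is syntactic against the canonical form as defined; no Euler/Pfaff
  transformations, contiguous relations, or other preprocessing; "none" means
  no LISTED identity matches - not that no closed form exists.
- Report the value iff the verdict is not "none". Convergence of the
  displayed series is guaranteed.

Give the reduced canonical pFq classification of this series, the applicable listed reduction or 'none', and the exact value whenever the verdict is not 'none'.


The series (x = 1) is 2F1: upper {-10/9, 1}, lower {23/9}, prefactor -1/9. Verdict: Gauss's theorem (I1) applies (x = 1: the Gamma ratio telescopes since c-a-b = 8/3 > 0 and a = 1 in Z>0). Sum: -7/108.

The tell: from the first term -1/9: (1)_k (C = -1/9) is k! itself.
Ratio: r(k) = 1 * (k-10/9) (k+1) / [(k+23/9) (k+1)] - rational in k. x = 1; t_0 = -1/9; negate the roots.


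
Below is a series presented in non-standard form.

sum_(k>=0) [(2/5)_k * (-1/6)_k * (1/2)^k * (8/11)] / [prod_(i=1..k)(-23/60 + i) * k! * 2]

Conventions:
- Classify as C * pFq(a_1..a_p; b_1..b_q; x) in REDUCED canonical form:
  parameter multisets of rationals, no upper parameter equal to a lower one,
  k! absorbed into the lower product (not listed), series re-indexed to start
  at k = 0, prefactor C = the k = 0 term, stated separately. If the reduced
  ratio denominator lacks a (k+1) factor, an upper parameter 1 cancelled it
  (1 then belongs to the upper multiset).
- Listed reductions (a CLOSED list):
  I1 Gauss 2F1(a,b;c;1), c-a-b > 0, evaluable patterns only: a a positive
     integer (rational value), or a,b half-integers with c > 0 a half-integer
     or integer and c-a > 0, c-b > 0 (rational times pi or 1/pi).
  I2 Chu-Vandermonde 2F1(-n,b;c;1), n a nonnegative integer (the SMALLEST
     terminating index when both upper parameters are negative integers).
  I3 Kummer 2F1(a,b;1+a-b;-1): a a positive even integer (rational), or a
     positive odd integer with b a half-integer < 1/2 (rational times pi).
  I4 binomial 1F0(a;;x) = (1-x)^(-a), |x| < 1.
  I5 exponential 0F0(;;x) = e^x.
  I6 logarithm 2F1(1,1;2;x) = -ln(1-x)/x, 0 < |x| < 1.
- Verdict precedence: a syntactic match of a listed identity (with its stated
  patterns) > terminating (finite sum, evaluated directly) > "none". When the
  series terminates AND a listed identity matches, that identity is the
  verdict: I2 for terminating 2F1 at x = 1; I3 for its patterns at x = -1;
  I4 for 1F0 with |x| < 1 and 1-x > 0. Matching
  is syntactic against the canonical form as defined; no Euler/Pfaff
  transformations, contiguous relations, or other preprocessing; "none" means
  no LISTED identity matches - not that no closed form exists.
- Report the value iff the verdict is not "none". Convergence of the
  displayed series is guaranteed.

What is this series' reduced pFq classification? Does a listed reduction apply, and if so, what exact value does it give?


Key step: from the first term 4/11: the lower running product (prefactor 4/11) is a rising factorial.
Ratio: r(k) = (1/2) * (k-1/6) (k+2/5) / [(k+37/60) (k+1)] ; factor over Q: parameters, x = (1/2), and C = 4/11.

Reduced: x = 1/2, 2F1, upper = {-1/6, 2/5}, lower = {37/60}, C = 4/11. Verdict: none. A 2F1 with upper {-1/6, 2/5} fits none of I1-I6 at x = 1/2; the sum runs forever.
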